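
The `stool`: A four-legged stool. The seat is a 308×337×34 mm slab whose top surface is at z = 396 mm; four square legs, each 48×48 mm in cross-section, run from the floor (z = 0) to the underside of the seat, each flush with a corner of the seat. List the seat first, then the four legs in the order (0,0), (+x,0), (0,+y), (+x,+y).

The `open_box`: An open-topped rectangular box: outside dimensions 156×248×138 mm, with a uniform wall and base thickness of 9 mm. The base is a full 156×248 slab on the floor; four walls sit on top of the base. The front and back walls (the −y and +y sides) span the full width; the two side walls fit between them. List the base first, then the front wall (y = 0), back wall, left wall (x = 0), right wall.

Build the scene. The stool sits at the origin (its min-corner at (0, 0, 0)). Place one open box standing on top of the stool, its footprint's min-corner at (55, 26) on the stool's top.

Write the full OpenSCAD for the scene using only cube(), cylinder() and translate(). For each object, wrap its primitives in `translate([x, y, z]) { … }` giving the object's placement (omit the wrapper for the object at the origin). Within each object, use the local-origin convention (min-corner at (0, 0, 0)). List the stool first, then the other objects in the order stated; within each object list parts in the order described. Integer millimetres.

translate([0, 0, 362]) cube([308, 337, 34]);
cube([48, 48, 362]);
translate([260, 0, 0]) cube([48, 48, 362]);
translate([0, 289, 0]) cube([48, 48, 362]);
translate([260, 289, 0]) cube([48, 48, 362]);
translate([55, 26, 396]) {
  cube([156, 248, 9]);
  translate([0, 0, 9]) cube([156, 9, 129]);
  translate([0, 239, 9]) cube([156, 9, 129]);
  translate([0, 9, 9]) cube([9, 230, 129]);
  translate([147, 9, 9]) cube([9, 230, 129]);
}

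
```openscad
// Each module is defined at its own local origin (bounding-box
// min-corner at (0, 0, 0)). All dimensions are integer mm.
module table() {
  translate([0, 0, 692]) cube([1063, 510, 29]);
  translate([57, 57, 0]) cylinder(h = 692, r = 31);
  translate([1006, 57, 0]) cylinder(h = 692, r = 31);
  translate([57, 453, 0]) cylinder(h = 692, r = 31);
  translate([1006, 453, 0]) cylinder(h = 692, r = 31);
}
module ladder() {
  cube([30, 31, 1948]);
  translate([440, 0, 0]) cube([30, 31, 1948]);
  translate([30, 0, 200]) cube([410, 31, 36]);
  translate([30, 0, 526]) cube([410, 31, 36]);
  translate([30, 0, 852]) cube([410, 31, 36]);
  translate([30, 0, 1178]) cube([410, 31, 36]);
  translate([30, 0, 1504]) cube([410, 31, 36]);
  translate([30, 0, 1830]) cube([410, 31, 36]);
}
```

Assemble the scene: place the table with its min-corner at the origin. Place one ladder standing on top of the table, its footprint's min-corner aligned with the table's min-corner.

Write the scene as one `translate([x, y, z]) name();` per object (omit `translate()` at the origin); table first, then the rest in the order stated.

table();
translate([0, 0, 721]) ladder();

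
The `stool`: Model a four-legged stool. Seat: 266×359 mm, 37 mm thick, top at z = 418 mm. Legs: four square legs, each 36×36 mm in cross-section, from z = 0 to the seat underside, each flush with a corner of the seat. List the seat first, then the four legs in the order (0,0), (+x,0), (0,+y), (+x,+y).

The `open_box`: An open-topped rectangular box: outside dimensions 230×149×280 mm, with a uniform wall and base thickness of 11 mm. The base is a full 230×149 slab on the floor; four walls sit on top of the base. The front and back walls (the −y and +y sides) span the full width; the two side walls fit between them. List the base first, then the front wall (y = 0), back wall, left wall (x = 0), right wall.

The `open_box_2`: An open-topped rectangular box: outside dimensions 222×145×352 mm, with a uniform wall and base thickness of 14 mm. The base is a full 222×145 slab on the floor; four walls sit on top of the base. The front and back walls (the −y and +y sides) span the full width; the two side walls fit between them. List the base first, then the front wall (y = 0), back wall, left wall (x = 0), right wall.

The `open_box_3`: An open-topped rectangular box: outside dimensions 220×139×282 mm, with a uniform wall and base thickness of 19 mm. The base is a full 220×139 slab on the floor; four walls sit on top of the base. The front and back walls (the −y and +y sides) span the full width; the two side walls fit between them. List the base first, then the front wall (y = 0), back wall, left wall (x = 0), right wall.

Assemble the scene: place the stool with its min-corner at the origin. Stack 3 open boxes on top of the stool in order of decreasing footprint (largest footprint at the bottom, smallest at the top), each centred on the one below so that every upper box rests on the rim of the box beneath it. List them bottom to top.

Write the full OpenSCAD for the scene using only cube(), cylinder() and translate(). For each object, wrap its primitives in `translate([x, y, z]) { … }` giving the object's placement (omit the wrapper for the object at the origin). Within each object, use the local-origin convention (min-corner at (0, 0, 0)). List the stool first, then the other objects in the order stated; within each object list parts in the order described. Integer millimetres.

translate([0, 0, 381]) cube([266, 359, 37]);
cube([36, 36, 381]);
translate([230, 0, 0]) cube([36, 36, 381]);
translate([0, 323, 0]) cube([36, 36, 381]);
translate([230, 323, 0]) cube([36, 36, 381]);
translate([18, 105, 418]) {
  cube([230, 149, 11]);
  translate([0, 0, 11]) cube([230, 11, 269]);
  translate([0, 138, 11]) cube([230, 11, 269]);
  translate([0, 11, 11]) cube([11, 127, 269]);
  translate([219, 11, 11]) cube([11, 127, 269]);
}
translate([22, 107, 698]) {
  cube([222, 145, 14]);
  translate([0, 0, 14]) cube([222, 14, 338]);
  translate([0, 131, 14]) cube([222, 14, 338]);
  translate([0, 14, 14]) cube([14, 117, 338]);
  translate([208, 14, 14]) cube([14, 117, 338]);
}
translate([23, 110, 1050]) {
  cube([220, 139, 19]);
  translate([0, 0, 19]) cube([220, 19, 263]);
  translate([0, 120, 19]) cube([220, 19, 263]);
  translate([0, 19, 19]) cube([19, 101, 263]);
  translate([201, 19, 19]) cube([19, 101, 263]);
}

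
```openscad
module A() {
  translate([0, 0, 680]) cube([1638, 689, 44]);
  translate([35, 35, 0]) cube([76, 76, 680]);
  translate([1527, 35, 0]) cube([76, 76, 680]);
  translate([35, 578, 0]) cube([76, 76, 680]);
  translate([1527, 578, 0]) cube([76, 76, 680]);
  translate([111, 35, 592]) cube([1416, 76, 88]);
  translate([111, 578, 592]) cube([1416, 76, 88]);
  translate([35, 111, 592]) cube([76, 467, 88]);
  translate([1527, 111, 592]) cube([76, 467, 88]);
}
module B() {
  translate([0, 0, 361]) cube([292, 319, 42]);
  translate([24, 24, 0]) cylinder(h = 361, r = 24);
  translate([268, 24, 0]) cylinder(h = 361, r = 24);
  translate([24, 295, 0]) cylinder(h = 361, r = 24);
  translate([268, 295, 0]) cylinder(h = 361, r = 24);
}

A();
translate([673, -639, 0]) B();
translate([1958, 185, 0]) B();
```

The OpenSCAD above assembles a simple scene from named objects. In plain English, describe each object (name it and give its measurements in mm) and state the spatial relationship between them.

A is a rectangular dining table. The top is 1638×689×44 mm with its upper surface at z = 724 mm. It stands on four 76×76 mm square legs, each inset 35 mm from the nearest pair of top edges, running from the floor to the underside of the top. Four apron rails, 76 mm thick and 88 mm tall, run between adjacent legs with their top edges flush with the underside of the top and their outer faces flush with the legs' outer faces.

B is a four-legged stool. The seat is 292×319 mm, 42 mm thick, top at z = 403 mm. It stands on four round legs, each 48 mm in diameter, from z = 0 to the seat underside, each leg's axis is inset half a diameter from the nearest pair of seat edges (so the leg's bounding box is flush with the corner).

Two stools sit around the table at the −y, +x sides.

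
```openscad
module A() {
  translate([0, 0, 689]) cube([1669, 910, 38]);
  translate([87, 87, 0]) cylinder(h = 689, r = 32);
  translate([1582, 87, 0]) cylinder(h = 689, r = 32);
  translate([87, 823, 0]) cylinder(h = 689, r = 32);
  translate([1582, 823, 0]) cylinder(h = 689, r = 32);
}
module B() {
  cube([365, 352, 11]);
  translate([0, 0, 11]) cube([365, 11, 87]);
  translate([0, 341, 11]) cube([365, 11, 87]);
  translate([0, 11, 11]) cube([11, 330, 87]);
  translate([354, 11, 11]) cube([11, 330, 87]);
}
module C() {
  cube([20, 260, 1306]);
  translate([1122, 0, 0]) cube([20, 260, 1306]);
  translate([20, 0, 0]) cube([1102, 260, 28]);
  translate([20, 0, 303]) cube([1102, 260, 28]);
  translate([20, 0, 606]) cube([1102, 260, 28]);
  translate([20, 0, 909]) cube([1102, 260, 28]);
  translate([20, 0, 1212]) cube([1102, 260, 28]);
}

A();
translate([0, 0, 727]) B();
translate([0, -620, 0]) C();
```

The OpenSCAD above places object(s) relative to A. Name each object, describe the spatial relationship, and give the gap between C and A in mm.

A is a table. B is an open box. C is a bookshelf. The open box is on top of the table. The bookshelf is on the floor beside the table on its −y side. The gap between the bookshelf and the table is 360 mm.

The bookshelf's nearest face is 360 mm from the table's −y face.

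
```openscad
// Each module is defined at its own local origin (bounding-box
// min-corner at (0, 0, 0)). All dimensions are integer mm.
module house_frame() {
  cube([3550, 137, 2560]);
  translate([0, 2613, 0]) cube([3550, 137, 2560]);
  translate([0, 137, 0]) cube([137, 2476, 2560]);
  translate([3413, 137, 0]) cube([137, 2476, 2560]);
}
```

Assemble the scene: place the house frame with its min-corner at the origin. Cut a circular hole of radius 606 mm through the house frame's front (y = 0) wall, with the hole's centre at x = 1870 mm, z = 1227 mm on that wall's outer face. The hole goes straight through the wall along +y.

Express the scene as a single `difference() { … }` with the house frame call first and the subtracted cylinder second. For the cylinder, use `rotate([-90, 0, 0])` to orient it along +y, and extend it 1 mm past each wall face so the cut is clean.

difference() {
  house_frame();
  translate([1870, -1, 1227]) rotate([-90, 0, 0]) cylinder(h = 139, r = 606);
}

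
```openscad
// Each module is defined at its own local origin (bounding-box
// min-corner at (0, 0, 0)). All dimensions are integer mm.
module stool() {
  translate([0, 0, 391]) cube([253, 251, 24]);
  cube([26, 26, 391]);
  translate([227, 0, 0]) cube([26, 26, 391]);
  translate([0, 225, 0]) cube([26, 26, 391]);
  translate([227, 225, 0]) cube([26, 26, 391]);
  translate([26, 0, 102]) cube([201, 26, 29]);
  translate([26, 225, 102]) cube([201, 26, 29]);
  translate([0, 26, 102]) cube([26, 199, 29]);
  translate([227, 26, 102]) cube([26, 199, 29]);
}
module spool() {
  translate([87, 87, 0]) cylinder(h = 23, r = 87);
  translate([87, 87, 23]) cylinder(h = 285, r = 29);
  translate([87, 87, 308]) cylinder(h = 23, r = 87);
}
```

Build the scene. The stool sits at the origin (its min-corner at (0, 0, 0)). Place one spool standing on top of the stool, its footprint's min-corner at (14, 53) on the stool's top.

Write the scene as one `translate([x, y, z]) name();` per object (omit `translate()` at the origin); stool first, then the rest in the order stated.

stool();
translate([14, 53, 415]) spool();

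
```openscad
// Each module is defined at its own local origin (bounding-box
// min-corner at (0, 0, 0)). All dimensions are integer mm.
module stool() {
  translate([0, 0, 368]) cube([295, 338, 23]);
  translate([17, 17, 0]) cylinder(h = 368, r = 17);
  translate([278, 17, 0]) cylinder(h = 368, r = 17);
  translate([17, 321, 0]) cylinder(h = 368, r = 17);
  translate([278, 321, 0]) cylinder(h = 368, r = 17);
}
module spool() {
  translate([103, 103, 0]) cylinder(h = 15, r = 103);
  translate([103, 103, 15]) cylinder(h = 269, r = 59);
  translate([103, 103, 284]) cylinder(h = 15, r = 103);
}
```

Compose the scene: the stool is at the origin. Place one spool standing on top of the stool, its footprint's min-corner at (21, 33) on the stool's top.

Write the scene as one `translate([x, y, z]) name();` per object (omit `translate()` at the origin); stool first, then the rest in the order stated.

stool();
translate([21, 33, 391]) spool();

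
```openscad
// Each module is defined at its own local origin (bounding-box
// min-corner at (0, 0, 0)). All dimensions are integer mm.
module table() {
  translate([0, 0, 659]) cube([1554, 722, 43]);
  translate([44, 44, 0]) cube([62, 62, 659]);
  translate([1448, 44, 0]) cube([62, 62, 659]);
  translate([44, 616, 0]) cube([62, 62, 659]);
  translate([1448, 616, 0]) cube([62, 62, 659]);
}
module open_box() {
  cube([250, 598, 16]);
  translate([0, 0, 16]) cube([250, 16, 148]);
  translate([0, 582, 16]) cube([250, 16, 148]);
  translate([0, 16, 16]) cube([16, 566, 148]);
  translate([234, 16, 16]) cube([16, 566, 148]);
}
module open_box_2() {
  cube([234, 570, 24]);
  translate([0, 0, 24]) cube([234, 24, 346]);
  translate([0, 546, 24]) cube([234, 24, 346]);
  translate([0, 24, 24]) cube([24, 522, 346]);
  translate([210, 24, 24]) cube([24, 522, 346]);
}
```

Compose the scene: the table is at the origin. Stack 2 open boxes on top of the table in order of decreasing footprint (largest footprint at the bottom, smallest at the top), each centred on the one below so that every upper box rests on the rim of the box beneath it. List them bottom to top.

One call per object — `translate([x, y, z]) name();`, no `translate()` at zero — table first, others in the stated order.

table();
translate([652, 62, 702]) open_box();
translate([660, 76, 866]) open_box_2();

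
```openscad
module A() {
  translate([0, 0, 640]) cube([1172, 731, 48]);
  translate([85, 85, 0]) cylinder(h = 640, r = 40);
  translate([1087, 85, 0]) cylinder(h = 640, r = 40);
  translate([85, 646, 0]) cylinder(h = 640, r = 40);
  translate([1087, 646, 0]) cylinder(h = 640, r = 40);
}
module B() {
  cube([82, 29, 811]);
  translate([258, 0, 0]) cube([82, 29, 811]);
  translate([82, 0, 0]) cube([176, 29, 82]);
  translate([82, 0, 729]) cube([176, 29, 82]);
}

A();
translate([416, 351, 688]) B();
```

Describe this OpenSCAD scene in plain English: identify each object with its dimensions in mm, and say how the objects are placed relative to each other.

A is a table with a 1172×731 mm rectangular top, 48 mm thick, top surface at z = 688 mm, supported by four round legs of 80 mm diameter, each leg's bounding box inset 45 mm from the nearest pair of top edges, running from the floor.

B is a rectangular picture frame lying in the x–z plane (depth along y). The opening is 176 mm wide (x) by 647 mm tall (z), surrounded by a border 82 mm wide on all four sides. The frame is 29 mm deep and is made of two full-height vertical stiles with two horizontal rails fitted between them.

The picture frame is on top of the table, centred.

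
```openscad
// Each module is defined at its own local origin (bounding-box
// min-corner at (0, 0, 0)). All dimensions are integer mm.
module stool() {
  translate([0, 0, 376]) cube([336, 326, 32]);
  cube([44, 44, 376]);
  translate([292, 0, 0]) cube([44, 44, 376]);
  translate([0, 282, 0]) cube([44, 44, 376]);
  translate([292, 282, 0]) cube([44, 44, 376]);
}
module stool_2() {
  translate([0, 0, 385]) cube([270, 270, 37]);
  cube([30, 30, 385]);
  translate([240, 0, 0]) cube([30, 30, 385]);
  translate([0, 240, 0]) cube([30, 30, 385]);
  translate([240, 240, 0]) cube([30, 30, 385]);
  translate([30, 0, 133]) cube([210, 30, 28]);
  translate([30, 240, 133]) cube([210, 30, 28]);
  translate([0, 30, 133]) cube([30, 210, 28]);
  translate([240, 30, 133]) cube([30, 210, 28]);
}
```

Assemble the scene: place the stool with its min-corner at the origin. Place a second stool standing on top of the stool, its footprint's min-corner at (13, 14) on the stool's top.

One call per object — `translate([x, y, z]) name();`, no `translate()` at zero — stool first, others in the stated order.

stool();
translate([13, 14, 408]) stool_2();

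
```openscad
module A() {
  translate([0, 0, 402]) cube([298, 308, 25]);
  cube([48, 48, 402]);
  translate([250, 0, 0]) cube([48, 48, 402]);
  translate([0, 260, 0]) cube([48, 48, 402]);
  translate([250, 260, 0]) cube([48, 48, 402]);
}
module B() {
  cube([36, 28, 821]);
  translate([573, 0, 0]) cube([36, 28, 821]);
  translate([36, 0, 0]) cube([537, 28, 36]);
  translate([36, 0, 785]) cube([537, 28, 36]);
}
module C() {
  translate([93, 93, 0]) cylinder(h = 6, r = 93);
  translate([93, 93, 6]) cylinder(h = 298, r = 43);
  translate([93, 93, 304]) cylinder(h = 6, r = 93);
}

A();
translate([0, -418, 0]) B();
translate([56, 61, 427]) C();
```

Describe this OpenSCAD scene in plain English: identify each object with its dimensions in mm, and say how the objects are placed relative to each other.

A is a four-legged stool. The seat is a 298×308×25 mm slab whose top surface is at z = 427 mm; four square legs, each 48×48 mm in cross-section, run from the floor (z = 0) to the underside of the seat, each flush with a corner of the seat.

B is a picture frame with a 537×749 mm rectangular opening (x by z) and a uniform 36 mm border on every side. Frame depth is 28 mm along y. It is built from two vertical stiles running the full outside height and two horizontal rails spanning the gap between the stiles.

C is a spool: two coaxial disc flanges of radius 93 mm and thickness 6 mm, joined by a core cylinder of radius 43 mm and height 298 mm. The lower flange rests on z = 0 and the three cylinders share a vertical axis.

The picture frame is on the floor beside the stool on its −y side. The spool is on top of the stool, centred.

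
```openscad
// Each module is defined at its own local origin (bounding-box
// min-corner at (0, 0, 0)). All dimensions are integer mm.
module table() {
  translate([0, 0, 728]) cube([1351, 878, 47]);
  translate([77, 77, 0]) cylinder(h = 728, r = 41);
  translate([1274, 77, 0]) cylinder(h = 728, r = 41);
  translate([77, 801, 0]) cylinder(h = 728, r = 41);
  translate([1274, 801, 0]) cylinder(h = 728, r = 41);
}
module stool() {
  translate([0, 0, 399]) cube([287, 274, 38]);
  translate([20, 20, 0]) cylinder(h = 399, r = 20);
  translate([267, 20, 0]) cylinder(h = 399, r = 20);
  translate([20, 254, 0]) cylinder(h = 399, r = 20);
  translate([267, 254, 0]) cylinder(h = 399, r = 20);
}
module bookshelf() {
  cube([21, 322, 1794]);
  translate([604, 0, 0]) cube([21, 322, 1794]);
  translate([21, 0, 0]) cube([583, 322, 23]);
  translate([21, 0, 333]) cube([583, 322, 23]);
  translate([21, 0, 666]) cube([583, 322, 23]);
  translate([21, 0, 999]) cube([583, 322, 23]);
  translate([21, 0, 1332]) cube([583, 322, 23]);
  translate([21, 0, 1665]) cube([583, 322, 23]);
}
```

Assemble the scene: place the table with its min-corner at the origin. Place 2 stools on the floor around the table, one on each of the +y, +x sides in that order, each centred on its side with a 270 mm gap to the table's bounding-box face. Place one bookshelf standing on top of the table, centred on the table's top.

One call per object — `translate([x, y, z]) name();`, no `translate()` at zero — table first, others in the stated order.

table();
translate([532, 1148, 0]) stool();
translate([1621, 302, 0]) stool();
translate([363, 278, 775]) bookshelf();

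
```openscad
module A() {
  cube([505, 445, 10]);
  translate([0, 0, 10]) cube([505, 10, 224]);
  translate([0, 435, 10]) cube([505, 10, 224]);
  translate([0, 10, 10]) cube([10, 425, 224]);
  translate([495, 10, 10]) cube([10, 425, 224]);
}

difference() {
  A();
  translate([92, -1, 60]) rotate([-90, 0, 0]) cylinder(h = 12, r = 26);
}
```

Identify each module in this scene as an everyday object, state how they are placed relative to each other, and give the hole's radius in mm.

A is an open box. The open box has a circular hole through its front wall. The hole's radius is 26 mm.

The subtracted cylinder has r = 26 mm.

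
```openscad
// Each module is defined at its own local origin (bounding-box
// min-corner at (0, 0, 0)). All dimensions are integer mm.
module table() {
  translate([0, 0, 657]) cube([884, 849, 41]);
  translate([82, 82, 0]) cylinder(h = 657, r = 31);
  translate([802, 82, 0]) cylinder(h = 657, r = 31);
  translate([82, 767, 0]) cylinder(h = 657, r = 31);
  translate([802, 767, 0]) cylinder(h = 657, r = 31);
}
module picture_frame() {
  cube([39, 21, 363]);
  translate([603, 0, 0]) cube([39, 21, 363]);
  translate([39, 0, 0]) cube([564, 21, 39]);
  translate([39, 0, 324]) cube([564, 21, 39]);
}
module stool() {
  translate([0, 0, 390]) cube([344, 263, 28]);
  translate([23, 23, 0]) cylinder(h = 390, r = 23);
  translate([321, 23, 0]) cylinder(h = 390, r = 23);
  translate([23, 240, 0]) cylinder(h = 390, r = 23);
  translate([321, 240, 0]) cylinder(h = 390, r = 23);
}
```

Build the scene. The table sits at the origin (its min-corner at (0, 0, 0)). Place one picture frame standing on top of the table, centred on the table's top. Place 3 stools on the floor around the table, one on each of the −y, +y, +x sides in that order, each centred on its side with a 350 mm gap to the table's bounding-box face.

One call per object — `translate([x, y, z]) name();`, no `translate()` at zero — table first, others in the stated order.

table();
translate([121, 414, 698]) picture_frame();
translate([270, -613, 0]) stool();
translate([270, 1199, 0]) stool();
translate([1234, 293, 0]) stool();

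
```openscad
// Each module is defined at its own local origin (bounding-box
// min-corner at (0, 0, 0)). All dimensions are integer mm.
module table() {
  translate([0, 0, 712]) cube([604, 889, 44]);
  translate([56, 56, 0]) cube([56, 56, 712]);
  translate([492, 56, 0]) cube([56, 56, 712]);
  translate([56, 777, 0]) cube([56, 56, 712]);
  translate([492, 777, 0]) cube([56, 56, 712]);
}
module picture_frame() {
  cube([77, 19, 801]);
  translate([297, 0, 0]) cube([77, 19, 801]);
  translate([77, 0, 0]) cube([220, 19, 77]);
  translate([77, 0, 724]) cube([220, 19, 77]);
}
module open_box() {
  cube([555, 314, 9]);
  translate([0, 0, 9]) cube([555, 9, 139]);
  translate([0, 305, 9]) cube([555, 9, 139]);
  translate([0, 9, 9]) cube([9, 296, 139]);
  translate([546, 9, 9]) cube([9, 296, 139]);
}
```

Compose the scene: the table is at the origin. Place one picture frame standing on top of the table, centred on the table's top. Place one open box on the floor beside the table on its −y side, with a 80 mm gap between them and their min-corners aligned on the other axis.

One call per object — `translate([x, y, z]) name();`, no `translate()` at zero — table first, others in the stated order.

table();
translate([115, 435, 756]) picture_frame();
translate([0, -394, 0]) open_box();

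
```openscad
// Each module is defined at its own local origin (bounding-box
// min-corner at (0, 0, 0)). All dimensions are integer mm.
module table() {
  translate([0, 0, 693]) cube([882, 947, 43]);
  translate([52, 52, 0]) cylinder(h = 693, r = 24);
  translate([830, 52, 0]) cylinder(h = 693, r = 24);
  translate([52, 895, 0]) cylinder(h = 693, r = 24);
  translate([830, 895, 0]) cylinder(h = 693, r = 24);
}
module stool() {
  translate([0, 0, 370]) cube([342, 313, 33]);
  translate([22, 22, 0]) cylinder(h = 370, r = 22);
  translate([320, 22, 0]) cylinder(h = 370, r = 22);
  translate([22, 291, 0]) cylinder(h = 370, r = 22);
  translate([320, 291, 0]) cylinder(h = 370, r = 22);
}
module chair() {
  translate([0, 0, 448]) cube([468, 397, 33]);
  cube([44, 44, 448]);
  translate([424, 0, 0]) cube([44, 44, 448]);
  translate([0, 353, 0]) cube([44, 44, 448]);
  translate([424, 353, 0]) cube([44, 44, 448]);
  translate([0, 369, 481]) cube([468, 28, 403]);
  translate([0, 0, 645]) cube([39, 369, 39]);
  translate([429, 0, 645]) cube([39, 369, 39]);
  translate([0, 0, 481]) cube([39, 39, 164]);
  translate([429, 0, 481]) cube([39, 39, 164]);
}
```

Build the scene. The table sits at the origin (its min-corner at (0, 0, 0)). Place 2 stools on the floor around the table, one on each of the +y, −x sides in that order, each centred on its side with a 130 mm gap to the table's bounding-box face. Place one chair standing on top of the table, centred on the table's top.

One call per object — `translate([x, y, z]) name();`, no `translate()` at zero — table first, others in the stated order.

table();
translate([270, 1077, 0]) stool();
translate([-472, 317, 0]) stool();
translate([207, 275, 736]) chair();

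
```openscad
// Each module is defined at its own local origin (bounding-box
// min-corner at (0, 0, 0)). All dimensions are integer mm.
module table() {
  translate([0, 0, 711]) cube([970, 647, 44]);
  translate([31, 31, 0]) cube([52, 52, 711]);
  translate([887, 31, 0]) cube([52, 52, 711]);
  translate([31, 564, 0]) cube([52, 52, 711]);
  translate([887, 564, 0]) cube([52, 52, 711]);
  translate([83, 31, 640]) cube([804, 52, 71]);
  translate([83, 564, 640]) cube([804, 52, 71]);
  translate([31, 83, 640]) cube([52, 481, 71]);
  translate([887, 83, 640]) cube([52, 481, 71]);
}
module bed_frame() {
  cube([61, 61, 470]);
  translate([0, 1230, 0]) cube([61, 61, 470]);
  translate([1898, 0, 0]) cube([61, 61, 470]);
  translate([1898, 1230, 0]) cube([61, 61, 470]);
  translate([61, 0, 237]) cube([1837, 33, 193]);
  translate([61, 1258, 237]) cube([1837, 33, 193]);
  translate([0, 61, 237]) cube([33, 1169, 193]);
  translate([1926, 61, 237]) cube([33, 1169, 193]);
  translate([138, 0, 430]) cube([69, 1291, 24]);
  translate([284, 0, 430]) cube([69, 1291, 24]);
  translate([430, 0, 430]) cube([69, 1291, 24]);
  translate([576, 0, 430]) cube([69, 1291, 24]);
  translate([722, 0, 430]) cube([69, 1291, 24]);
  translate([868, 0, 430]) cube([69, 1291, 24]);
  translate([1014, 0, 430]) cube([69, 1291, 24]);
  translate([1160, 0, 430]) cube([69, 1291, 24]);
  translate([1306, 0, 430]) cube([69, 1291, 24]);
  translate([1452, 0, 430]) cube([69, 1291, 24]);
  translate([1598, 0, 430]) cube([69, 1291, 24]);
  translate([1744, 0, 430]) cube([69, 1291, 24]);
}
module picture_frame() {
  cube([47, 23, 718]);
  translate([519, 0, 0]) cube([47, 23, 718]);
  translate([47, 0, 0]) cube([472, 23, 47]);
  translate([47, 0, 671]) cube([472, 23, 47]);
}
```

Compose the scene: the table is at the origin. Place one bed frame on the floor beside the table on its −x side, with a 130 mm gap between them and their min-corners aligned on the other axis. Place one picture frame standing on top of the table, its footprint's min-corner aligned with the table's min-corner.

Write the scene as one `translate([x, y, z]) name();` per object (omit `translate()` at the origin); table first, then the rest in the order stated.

table();
translate([-2089, 0, 0]) bed_frame();
translate([0, 0, 755]) picture_frame();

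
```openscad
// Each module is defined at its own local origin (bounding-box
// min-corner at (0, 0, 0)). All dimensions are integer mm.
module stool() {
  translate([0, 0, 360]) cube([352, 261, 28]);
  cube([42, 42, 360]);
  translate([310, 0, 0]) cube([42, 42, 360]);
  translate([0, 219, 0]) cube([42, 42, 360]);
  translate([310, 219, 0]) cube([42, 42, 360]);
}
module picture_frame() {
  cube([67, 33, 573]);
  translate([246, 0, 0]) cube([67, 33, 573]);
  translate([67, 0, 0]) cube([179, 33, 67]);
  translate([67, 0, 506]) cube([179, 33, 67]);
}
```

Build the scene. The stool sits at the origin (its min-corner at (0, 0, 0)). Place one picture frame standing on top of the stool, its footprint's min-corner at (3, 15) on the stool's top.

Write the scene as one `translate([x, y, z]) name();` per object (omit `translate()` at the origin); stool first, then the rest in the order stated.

stool();
translate([3, 15, 388]) picture_frame();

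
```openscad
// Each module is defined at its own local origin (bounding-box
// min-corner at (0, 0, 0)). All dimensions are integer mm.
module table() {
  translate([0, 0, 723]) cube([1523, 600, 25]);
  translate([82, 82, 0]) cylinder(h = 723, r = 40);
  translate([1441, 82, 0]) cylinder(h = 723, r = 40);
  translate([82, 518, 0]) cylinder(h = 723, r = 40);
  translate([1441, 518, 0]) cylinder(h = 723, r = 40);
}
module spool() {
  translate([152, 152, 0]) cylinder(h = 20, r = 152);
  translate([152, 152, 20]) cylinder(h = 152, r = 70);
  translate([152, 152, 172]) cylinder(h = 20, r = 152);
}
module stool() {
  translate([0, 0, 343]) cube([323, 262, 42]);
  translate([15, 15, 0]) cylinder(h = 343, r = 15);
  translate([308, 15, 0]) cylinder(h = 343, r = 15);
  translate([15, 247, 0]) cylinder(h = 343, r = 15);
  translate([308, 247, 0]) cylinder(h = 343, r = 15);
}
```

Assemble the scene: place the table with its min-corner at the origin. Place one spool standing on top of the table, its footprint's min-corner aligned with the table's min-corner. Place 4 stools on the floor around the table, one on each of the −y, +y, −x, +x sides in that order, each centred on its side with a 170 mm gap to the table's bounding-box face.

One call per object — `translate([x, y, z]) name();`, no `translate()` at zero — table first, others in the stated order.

table();
translate([0, 0, 748]) spool();
translate([600, -432, 0]) stool();
translate([600, 770, 0]) stool();
translate([-493, 169, 0]) stool();
translate([1693, 169, 0]) stool();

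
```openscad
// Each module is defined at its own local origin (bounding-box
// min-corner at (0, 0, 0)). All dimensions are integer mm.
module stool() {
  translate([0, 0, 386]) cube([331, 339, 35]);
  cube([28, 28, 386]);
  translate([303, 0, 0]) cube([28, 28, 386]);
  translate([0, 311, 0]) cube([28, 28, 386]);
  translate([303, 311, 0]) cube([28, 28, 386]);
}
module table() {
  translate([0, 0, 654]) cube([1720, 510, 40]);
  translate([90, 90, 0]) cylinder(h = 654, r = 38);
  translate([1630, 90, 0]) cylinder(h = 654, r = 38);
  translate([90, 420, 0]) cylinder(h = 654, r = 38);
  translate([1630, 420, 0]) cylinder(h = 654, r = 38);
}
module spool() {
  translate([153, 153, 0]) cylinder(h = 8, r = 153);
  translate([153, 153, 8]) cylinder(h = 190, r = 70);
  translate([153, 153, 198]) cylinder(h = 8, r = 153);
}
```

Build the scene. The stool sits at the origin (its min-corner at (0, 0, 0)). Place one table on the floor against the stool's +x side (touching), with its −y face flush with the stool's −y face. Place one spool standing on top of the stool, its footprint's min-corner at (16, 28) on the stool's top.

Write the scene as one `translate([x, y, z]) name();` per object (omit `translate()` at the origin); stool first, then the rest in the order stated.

stool();
translate([331, 0, 0]) table();
translate([16, 28, 421]) spool();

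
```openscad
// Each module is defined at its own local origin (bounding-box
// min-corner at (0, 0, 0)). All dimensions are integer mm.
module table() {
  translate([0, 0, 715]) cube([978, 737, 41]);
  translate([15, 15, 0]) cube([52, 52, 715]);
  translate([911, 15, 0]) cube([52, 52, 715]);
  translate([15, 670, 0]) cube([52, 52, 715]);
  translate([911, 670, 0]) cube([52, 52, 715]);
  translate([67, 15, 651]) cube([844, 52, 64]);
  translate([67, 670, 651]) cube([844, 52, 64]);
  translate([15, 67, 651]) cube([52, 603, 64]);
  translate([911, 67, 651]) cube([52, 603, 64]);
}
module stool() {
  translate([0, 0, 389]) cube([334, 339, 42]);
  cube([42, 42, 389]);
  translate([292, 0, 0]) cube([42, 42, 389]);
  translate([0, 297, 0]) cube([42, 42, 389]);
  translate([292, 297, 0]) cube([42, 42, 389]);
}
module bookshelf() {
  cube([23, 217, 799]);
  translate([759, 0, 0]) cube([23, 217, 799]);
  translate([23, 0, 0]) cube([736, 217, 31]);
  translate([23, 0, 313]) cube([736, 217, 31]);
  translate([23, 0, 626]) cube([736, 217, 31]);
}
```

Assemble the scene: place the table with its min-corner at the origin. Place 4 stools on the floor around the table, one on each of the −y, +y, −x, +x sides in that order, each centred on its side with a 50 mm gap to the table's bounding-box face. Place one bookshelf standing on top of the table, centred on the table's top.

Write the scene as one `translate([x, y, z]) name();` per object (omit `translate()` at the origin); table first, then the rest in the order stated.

table();
translate([322, -389, 0]) stool();
translate([322, 787, 0]) stool();
translate([-384, 199, 0]) stool();
translate([1028, 199, 0]) stool();
translate([98, 260, 756]) bookshelf();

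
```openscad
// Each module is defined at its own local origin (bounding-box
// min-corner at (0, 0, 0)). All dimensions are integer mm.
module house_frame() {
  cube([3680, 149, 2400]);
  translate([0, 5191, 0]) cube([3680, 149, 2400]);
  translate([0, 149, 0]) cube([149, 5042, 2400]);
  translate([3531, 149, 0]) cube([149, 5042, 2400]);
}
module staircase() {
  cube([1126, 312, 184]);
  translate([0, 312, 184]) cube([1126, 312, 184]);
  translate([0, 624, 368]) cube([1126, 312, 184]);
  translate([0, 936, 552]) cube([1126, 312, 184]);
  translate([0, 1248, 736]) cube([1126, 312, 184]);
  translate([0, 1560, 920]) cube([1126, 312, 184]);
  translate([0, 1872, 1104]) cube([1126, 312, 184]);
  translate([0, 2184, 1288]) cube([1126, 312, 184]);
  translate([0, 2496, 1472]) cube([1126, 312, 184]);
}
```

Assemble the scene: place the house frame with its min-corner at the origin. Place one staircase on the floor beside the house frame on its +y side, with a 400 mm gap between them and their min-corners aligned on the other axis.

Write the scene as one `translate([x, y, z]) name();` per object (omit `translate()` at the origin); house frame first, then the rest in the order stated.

house_frame();
translate([0, 5740, 0]) staircase();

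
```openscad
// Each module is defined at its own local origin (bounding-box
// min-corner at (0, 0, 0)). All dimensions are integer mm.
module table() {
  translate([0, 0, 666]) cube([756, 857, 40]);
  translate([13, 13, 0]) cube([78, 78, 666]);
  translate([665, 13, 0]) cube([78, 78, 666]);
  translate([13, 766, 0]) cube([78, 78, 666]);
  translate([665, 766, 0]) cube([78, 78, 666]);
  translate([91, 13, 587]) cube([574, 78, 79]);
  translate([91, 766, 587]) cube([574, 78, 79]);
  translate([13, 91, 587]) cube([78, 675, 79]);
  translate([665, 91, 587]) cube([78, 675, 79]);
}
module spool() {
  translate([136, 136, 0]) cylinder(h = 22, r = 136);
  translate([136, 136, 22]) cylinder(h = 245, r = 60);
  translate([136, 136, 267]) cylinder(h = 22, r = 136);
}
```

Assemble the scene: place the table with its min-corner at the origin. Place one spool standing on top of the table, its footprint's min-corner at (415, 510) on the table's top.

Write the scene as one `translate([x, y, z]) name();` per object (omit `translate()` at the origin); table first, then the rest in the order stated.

table();
translate([415, 510, 706]) spool();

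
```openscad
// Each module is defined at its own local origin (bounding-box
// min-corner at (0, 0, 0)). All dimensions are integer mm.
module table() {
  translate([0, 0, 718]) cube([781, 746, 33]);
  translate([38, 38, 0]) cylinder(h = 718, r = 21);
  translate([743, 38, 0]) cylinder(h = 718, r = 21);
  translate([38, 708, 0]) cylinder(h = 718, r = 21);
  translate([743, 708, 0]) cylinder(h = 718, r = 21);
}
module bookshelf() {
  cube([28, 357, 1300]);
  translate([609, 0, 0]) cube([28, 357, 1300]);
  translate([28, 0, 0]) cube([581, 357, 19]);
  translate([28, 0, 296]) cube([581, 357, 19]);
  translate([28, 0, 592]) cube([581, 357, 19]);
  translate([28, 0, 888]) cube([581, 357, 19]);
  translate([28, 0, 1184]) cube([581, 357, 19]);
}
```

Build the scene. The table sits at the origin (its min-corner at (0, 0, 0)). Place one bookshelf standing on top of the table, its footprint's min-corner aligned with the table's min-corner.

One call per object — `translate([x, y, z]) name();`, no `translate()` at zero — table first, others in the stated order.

table();
translate([0, 0, 751]) bookshelf();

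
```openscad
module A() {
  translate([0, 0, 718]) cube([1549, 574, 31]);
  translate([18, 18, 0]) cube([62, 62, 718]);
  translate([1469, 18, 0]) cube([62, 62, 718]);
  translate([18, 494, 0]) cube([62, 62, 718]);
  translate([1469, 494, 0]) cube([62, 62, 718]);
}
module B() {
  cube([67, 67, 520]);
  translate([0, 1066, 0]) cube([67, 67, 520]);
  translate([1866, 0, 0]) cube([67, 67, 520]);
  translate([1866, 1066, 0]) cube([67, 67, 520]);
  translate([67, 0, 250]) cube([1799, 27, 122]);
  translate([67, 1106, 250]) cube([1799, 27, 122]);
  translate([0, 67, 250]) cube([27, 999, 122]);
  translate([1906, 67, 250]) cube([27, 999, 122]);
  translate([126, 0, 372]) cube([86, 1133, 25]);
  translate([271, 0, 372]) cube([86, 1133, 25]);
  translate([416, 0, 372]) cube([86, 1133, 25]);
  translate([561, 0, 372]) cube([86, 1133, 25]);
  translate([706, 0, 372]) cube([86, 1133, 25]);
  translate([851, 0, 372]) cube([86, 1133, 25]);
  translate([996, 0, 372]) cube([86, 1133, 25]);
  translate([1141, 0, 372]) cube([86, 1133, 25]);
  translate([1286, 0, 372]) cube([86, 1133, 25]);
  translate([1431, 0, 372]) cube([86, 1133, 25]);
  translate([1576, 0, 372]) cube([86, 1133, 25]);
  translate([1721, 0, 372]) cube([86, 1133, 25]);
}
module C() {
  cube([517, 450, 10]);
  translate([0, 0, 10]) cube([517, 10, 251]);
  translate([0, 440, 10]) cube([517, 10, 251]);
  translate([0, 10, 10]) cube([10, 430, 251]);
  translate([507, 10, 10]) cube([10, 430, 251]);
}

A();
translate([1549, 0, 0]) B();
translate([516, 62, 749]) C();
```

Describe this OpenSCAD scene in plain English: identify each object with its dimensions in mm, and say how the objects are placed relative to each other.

A is a rectangular dining table. The top is 1549×574×31 mm with its upper surface at z = 749 mm. It stands on four 62×62 mm square legs, each inset 18 mm from the nearest pair of top edges, running from the floor to the underside of the top.

B is a bed frame 1933 mm long (x) by 1133 mm wide (y). Four 67×67 mm corner posts, 520 mm tall, at the corners of the footprint. Four rails of 27 mm thickness and 122 mm height run between adjacent posts with their undersides at z = 250 mm, their outer faces flush with the outside of the frame (the two x-running rails run between the posts' inner faces; the two y-running rails run between the posts' inner faces). 12 slats, each 86 mm wide (x) and 25 mm thick, lie across the top of the two x-running rails, running the full 1133 mm width of the frame in y; the slats are evenly spaced along x between the inner faces of the end posts with equal gaps (rounded down to the nearest mm) at the −x end and between each pair — any rounding remainder accumulates at the +x end.

C is an open-topped rectangular box: outside dimensions 517×450×261 mm, with a uniform wall and base thickness of 10 mm. The base is a full 517×450 slab on the floor; four walls sit on top of the base. The front and back walls (the −y and +y sides) span the full width; the two side walls fit between them.

The bed frame is against the table's +x side, with their −y faces flush. The open box is on top of the table, centred.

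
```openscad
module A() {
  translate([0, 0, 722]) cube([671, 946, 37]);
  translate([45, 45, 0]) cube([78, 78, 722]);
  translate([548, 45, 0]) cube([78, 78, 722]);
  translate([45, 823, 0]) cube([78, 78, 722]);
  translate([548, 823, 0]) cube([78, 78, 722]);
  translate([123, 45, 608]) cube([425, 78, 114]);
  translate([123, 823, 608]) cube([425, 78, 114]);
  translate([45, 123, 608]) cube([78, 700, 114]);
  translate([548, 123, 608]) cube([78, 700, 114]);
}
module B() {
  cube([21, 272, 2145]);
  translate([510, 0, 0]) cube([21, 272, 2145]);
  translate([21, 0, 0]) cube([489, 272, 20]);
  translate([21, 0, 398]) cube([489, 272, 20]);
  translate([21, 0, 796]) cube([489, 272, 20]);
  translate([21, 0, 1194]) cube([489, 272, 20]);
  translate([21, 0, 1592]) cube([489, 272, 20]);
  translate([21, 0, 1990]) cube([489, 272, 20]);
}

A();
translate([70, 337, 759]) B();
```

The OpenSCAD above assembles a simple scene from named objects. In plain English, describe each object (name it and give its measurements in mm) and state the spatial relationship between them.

A is a table: top 671 mm (x) × 946 mm (y), 37 mm thick, upper face at z = 759 mm, on four 78×78 mm square legs, each inset 45 mm from the nearest pair of top edges, running from z = 0 to the bottom of the top. Four apron rails, 78 mm thick and 114 mm tall, run between adjacent legs with their top edges flush with the underside of the top and their outer faces flush with the legs' outer faces.

B is an open bookshelf. Two side panels, each 21 mm thick, 272 mm deep and 2145 mm tall, stand 531 mm apart (outside-to-outside). Between them sit 6 shelves, each 20 mm thick and 272 mm deep, spanning the full gap between the sides. The bottom shelf rests on the floor (its underside at z = 0) and the clear gap between one shelf's top and the next shelf's underside is 378 mm.

The bookshelf is on top of the table, centred.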